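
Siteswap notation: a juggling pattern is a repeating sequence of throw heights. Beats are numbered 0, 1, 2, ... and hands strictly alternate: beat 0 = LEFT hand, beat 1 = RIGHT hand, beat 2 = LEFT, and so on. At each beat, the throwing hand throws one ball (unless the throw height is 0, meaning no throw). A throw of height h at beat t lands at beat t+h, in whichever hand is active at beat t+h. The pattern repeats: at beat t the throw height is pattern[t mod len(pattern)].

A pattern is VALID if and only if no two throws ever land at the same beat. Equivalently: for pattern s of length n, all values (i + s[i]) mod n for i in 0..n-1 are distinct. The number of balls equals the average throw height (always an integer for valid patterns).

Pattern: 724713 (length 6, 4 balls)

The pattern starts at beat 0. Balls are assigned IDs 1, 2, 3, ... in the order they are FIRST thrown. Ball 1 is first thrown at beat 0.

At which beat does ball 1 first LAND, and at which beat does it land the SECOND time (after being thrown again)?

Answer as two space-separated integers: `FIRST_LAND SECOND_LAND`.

Beat 0 (L): throw ball1 h=7 -> lands@7:R; in-air after throw: [b1@7:R]
Beat 1 (R): throw ball2 h=2 -> lands@3:R; in-air after throw: [b2@3:R b1@7:R]
Beat 2 (L): throw ball3 h=4 -> lands@6:L; in-air after throw: [b2@3:R b3@6:L b1@7:R]
Beat 3 (R): throw ball2 h=7 -> lands@10:L; in-air after throw: [b3@6:L b1@7:R b2@10:L]
Beat 4 (L): throw ball4 h=1 -> lands@5:R; in-air after throw: [b4@5:R b3@6:L b1@7:R b2@10:L]
Beat 5 (R): throw ball4 h=3 -> lands@8:L; in-air after throw: [b3@6:L b1@7:R b4@8:L b2@10:L]
Beat 6 (L): throw ball3 h=7 -> lands@13:R; in-air after throw: [b1@7:R b4@8:L b2@10:L b3@13:R]
Beat 7 (R): throw ball1 h=2 -> lands@9:R; in-air after throw: [b4@8:L b1@9:R b2@10:L b3@13:R]
Beat 8 (L): throw ball4 h=4 -> lands@12:L; in-air after throw: [b1@9:R b2@10:L b4@12:L b3@13:R]
Beat 9 (R): throw ball1 h=7 -> lands@16:L; in-air after throw: [b2@10:L b4@12:L b3@13:R b1@16:L]
Ball 1: thrown@0 h=7 -> first land @7; rethrown@7 h=2 -> second land @9

Answer: 7 9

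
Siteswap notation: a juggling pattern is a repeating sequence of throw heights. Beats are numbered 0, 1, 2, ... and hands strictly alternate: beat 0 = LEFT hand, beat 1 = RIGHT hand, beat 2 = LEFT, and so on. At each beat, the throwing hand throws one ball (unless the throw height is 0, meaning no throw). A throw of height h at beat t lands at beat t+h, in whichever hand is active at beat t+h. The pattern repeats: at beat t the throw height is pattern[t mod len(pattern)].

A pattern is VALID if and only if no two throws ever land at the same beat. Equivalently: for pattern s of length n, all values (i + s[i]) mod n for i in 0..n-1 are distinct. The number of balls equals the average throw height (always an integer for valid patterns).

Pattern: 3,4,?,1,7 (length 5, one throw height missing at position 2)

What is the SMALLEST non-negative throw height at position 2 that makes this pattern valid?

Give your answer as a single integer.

Answer: 0

Derivation:
i=0: (0 + 3) mod 5 = 3
i=1: (1 + 4) mod 5 = 0
i=2: s[i]=? (unknown)
i=3: (3 + 1) mod 5 = 4
i=4: (4 + 7) mod 5 = 1
Known residues: [0, 1, 3, 4]; need a permutation of 0..4, so missing residue r = 2
Need (2 + s) mod 5 = 2; smallest s = (2 - 2) mod 5 = 0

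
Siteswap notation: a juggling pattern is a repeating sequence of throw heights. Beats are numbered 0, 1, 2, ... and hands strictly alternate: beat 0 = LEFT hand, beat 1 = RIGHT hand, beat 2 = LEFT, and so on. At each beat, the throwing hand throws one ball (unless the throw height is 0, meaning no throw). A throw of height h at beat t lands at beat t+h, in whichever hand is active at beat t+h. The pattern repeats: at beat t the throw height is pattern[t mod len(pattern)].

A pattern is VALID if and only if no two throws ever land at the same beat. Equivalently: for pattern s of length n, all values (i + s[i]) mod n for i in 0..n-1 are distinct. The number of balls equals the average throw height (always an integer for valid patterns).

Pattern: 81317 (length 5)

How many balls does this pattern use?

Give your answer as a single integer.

Answer: 4

Derivation:
Pattern = [8, 1, 3, 1, 7], length n = 5
  position 0: throw height = 8, running sum = 8
  position 1: throw height = 1, running sum = 9
  position 2: throw height = 3, running sum = 12
  position 3: throw height = 1, running sum = 13
  position 4: throw height = 7, running sum = 20
Total sum = 20; balls = sum / n = 20 / 5 = 4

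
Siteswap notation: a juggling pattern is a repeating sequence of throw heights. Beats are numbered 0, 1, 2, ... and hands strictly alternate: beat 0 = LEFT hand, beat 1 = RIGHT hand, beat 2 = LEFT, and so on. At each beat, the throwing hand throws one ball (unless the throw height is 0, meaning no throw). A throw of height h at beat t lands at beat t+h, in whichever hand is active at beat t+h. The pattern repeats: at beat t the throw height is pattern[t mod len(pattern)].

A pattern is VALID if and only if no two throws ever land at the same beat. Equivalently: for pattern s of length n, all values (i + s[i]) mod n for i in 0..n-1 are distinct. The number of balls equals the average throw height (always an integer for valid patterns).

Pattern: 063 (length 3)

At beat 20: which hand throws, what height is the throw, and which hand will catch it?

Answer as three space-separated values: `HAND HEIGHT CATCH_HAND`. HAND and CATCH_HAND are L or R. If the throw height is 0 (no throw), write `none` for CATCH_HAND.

Beat 20: 20 mod 2 = 0, so hand = L
Throw height = pattern[20 mod 3] = pattern[2] = 3
Lands at beat 20+3=23, 23 mod 2 = 1, so catch hand = R

Answer: L 3 R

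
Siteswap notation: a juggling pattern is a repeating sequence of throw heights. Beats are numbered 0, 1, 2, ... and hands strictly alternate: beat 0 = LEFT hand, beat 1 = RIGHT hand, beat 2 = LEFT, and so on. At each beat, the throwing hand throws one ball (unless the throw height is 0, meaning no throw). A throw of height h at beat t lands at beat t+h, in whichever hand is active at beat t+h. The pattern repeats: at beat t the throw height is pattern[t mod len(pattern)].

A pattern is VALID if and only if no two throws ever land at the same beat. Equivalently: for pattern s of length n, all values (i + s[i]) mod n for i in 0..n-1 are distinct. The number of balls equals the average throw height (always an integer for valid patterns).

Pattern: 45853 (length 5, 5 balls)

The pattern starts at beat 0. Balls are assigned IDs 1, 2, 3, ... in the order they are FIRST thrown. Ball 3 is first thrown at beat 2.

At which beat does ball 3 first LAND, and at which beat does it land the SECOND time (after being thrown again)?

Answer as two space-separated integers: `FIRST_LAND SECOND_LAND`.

Beat 0 (L): throw ball1 h=4 -> lands@4:L; in-air after throw: [b1@4:L]
Beat 1 (R): throw ball2 h=5 -> lands@6:L; in-air after throw: [b1@4:L b2@6:L]
Beat 2 (L): throw ball3 h=8 -> lands@10:L; in-air after throw: [b1@4:L b2@6:L b3@10:L]
Beat 3 (R): throw ball4 h=5 -> lands@8:L; in-air after throw: [b1@4:L b2@6:L b4@8:L b3@10:L]
Beat 4 (L): throw ball1 h=3 -> lands@7:R; in-air after throw: [b2@6:L b1@7:R b4@8:L b3@10:L]
Beat 5 (R): throw ball5 h=4 -> lands@9:R; in-air after throw: [b2@6:L b1@7:R b4@8:L b5@9:R b3@10:L]
Beat 6 (L): throw ball2 h=5 -> lands@11:R; in-air after throw: [b1@7:R b4@8:L b5@9:R b3@10:L b2@11:R]
Beat 7 (R): throw ball1 h=8 -> lands@15:R; in-air after throw: [b4@8:L b5@9:R b3@10:L b2@11:R b1@15:R]
Beat 8 (L): throw ball4 h=5 -> lands@13:R; in-air after throw: [b5@9:R b3@10:L b2@11:R b4@13:R b1@15:R]
Beat 9 (R): throw ball5 h=3 -> lands@12:L; in-air after throw: [b3@10:L b2@11:R b5@12:L b4@13:R b1@15:R]
Beat 10 (L): throw ball3 h=4 -> lands@14:L; in-air after throw: [b2@11:R b5@12:L b4@13:R b3@14:L b1@15:R]
Beat 11 (R): throw ball2 h=5 -> lands@16:L; in-air after throw: [b5@12:L b4@13:R b3@14:L b1@15:R b2@16:L]
Ball 3: thrown@2 h=8 -> first land @10; rethrown@10 h=4 -> second land @14

Answer: 10 14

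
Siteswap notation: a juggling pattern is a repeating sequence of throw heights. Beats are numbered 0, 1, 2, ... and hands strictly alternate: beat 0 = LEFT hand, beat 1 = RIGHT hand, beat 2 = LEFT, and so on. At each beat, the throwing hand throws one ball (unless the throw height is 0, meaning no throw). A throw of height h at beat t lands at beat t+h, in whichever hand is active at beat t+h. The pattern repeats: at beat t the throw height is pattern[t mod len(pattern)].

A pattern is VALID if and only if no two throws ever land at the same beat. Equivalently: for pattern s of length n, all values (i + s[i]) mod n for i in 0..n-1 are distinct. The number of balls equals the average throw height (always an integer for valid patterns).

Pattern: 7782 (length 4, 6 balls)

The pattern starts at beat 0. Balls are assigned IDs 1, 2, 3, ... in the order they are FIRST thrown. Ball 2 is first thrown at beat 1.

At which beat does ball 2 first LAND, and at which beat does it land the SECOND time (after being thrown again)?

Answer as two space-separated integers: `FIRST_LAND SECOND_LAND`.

Beat 0 (L): throw ball1 h=7 -> lands@7:R; in-air after throw: [b1@7:R]
Beat 1 (R): throw ball2 h=7 -> lands@8:L; in-air after throw: [b1@7:R b2@8:L]
Beat 2 (L): throw ball3 h=8 -> lands@10:L; in-air after throw: [b1@7:R b2@8:L b3@10:L]
Beat 3 (R): throw ball4 h=2 -> lands@5:R; in-air after throw: [b4@5:R b1@7:R b2@8:L b3@10:L]
Beat 4 (L): throw ball5 h=7 -> lands@11:R; in-air after throw: [b4@5:R b1@7:R b2@8:L b3@10:L b5@11:R]
Beat 5 (R): throw ball4 h=7 -> lands@12:L; in-air after throw: [b1@7:R b2@8:L b3@10:L b5@11:R b4@12:L]
Beat 6 (L): throw ball6 h=8 -> lands@14:L; in-air after throw: [b1@7:R b2@8:L b3@10:L b5@11:R b4@12:L b6@14:L]
Beat 7 (R): throw ball1 h=2 -> lands@9:R; in-air after throw: [b2@8:L b1@9:R b3@10:L b5@11:R b4@12:L b6@14:L]
Beat 8 (L): throw ball2 h=7 -> lands@15:R; in-air after throw: [b1@9:R b3@10:L b5@11:R b4@12:L b6@14:L b2@15:R]
Beat 9 (R): throw ball1 h=7 -> lands@16:L; in-air after throw: [b3@10:L b5@11:R b4@12:L b6@14:L b2@15:R b1@16:L]
Beat 10 (L): throw ball3 h=8 -> lands@18:L; in-air after throw: [b5@11:R b4@12:L b6@14:L b2@15:R b1@16:L b3@18:L]
Beat 11 (R): throw ball5 h=2 -> lands@13:R; in-air after throw: [b4@12:L b5@13:R b6@14:L b2@15:R b1@16:L b3@18:L]
Beat 12 (L): throw ball4 h=7 -> lands@19:R; in-air after throw: [b5@13:R b6@14:L b2@15:R b1@16:L b3@18:L b4@19:R]
Beat 13 (R): throw ball5 h=7 -> lands@20:L; in-air after throw: [b6@14:L b2@15:R b1@16:L b3@18:L b4@19:R b5@20:L]
Beat 14 (L): throw ball6 h=8 -> lands@22:L; in-air after throw: [b2@15:R b1@16:L b3@18:L b4@19:R b5@20:L b6@22:L]
Beat 15 (R): throw ball2 h=2 -> lands@17:R; in-air after throw: [b1@16:L b2@17:R b3@18:L b4@19:R b5@20:L b6@22:L]
Ball 2: thrown@1 h=7 -> first land @8; rethrown@8 h=7 -> second land @15

Answer: 8 15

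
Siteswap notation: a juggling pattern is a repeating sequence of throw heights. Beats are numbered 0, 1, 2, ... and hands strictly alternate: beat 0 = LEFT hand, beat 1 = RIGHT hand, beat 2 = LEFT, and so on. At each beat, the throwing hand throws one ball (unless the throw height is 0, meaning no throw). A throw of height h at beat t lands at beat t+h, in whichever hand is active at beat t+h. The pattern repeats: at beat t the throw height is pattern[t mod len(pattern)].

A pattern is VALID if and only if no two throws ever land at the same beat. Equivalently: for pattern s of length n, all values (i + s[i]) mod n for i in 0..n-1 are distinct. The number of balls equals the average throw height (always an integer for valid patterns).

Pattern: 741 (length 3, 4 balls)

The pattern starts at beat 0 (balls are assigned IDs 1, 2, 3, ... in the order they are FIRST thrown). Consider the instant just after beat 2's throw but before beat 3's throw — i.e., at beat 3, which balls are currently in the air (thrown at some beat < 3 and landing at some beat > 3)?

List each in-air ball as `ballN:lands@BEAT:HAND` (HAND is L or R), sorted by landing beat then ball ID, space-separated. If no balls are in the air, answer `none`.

Beat 0 (L): throw ball1 h=7 -> lands@7:R; in-air after throw: [b1@7:R]
Beat 1 (R): throw ball2 h=4 -> lands@5:R; in-air after throw: [b2@5:R b1@7:R]
Beat 2 (L): throw ball3 h=1 -> lands@3:R; in-air after throw: [b3@3:R b2@5:R b1@7:R]
Beat 3 (R): throw ball3 h=7 -> lands@10:L; in-air after throw: [b2@5:R b1@7:R b3@10:L]

Answer: ball2:lands@5:R ball1:lands@7:R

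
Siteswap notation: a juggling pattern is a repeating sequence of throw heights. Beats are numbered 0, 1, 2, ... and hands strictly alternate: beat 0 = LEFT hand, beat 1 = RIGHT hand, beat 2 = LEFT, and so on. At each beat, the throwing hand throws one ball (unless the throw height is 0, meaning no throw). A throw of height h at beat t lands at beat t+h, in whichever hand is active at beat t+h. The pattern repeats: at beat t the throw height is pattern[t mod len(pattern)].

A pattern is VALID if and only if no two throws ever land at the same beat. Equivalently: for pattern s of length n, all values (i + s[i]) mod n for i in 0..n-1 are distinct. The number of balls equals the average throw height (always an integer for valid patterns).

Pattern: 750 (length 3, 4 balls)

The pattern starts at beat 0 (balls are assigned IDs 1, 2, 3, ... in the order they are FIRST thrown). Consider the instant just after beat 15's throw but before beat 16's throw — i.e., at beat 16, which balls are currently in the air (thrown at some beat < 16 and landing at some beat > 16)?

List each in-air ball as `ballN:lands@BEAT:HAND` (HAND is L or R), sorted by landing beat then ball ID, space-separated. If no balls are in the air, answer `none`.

Answer: ball2:lands@18:L ball1:lands@19:R ball3:lands@22:L

Derivation:
Beat 0 (L): throw ball1 h=7 -> lands@7:R; in-air after throw: [b1@7:R]
Beat 1 (R): throw ball2 h=5 -> lands@6:L; in-air after throw: [b2@6:L b1@7:R]
Beat 3 (R): throw ball3 h=7 -> lands@10:L; in-air after throw: [b2@6:L b1@7:R b3@10:L]
Beat 4 (L): throw ball4 h=5 -> lands@9:R; in-air after throw: [b2@6:L b1@7:R b4@9:R b3@10:L]
Beat 6 (L): throw ball2 h=7 -> lands@13:R; in-air after throw: [b1@7:R b4@9:R b3@10:L b2@13:R]
Beat 7 (R): throw ball1 h=5 -> lands@12:L; in-air after throw: [b4@9:R b3@10:L b1@12:L b2@13:R]
Beat 9 (R): throw ball4 h=7 -> lands@16:L; in-air after throw: [b3@10:L b1@12:L b2@13:R b4@16:L]
Beat 10 (L): throw ball3 h=5 -> lands@15:R; in-air after throw: [b1@12:L b2@13:R b3@15:R b4@16:L]
Beat 12 (L): throw ball1 h=7 -> lands@19:R; in-air after throw: [b2@13:R b3@15:R b4@16:L b1@19:R]
Beat 13 (R): throw ball2 h=5 -> lands@18:L; in-air after throw: [b3@15:R b4@16:L b2@18:L b1@19:R]
Beat 15 (R): throw ball3 h=7 -> lands@22:L; in-air after throw: [b4@16:L b2@18:L b1@19:R b3@22:L]
Beat 16 (L): throw ball4 h=5 -> lands@21:R; in-air after throw: [b2@18:L b1@19:R b4@21:R b3@22:L]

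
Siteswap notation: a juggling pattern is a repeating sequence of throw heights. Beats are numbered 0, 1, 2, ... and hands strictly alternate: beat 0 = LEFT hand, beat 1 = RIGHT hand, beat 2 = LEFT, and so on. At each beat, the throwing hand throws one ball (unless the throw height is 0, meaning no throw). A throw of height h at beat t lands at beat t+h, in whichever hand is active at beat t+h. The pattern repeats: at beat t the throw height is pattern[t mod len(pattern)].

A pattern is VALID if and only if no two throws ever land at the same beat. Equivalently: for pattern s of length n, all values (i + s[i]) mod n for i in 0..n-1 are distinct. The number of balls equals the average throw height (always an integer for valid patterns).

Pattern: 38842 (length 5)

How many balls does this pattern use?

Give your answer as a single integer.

Answer: 5

Derivation:
Pattern = [3, 8, 8, 4, 2], length n = 5
  position 0: throw height = 3, running sum = 3
  position 1: throw height = 8, running sum = 11
  position 2: throw height = 8, running sum = 19
  position 3: throw height = 4, running sum = 23
  position 4: throw height = 2, running sum = 25
Total sum = 25; balls = sum / n = 25 / 5 = 5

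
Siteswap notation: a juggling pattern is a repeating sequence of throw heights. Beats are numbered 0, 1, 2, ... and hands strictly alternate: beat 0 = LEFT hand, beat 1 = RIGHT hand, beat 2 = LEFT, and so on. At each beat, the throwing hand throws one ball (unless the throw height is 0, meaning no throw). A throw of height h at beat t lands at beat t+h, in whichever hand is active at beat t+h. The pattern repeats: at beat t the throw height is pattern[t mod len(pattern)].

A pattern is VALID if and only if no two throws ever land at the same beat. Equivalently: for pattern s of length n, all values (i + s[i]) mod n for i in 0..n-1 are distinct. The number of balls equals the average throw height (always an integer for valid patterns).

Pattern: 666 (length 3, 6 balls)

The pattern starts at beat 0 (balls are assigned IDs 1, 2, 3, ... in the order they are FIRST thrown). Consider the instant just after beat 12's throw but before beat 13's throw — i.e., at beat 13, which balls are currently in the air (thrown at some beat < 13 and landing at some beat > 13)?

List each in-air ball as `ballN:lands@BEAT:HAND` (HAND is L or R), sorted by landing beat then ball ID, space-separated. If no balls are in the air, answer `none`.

Beat 0 (L): throw ball1 h=6 -> lands@6:L; in-air after throw: [b1@6:L]
Beat 1 (R): throw ball2 h=6 -> lands@7:R; in-air after throw: [b1@6:L b2@7:R]
Beat 2 (L): throw ball3 h=6 -> lands@8:L; in-air after throw: [b1@6:L b2@7:R b3@8:L]
Beat 3 (R): throw ball4 h=6 -> lands@9:R; in-air after throw: [b1@6:L b2@7:R b3@8:L b4@9:R]
Beat 4 (L): throw ball5 h=6 -> lands@10:L; in-air after throw: [b1@6:L b2@7:R b3@8:L b4@9:R b5@10:L]
Beat 5 (R): throw ball6 h=6 -> lands@11:R; in-air after throw: [b1@6:L b2@7:R b3@8:L b4@9:R b5@10:L b6@11:R]
Beat 6 (L): throw ball1 h=6 -> lands@12:L; in-air after throw: [b2@7:R b3@8:L b4@9:R b5@10:L b6@11:R b1@12:L]
Beat 7 (R): throw ball2 h=6 -> lands@13:R; in-air after throw: [b3@8:L b4@9:R b5@10:L b6@11:R b1@12:L b2@13:R]
Beat 8 (L): throw ball3 h=6 -> lands@14:L; in-air after throw: [b4@9:R b5@10:L b6@11:R b1@12:L b2@13:R b3@14:L]
Beat 9 (R): throw ball4 h=6 -> lands@15:R; in-air after throw: [b5@10:L b6@11:R b1@12:L b2@13:R b3@14:L b4@15:R]
Beat 10 (L): throw ball5 h=6 -> lands@16:L; in-air after throw: [b6@11:R b1@12:L b2@13:R b3@14:L b4@15:R b5@16:L]
Beat 11 (R): throw ball6 h=6 -> lands@17:R; in-air after throw: [b1@12:L b2@13:R b3@14:L b4@15:R b5@16:L b6@17:R]
Beat 12 (L): throw ball1 h=6 -> lands@18:L; in-air after throw: [b2@13:R b3@14:L b4@15:R b5@16:L b6@17:R b1@18:L]
Beat 13 (R): throw ball2 h=6 -> lands@19:R; in-air after throw: [b3@14:L b4@15:R b5@16:L b6@17:R b1@18:L b2@19:R]

Answer: ball3:lands@14:L ball4:lands@15:R ball5:lands@16:L ball6:lands@17:R ball1:lands@18:L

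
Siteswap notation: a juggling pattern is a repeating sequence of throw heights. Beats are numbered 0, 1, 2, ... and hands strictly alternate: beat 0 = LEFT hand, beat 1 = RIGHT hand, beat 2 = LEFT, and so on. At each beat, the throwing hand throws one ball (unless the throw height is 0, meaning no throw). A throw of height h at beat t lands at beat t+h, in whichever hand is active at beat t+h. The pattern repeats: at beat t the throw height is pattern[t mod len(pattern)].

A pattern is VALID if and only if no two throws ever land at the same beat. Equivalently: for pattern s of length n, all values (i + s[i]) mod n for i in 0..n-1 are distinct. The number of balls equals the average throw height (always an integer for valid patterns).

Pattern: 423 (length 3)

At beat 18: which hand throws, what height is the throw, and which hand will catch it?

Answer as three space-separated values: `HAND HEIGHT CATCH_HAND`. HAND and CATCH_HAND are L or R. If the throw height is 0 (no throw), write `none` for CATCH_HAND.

Beat 18: 18 mod 2 = 0, so hand = L
Throw height = pattern[18 mod 3] = pattern[0] = 4
Lands at beat 18+4=22, 22 mod 2 = 0, so catch hand = L

Answer: L 4 L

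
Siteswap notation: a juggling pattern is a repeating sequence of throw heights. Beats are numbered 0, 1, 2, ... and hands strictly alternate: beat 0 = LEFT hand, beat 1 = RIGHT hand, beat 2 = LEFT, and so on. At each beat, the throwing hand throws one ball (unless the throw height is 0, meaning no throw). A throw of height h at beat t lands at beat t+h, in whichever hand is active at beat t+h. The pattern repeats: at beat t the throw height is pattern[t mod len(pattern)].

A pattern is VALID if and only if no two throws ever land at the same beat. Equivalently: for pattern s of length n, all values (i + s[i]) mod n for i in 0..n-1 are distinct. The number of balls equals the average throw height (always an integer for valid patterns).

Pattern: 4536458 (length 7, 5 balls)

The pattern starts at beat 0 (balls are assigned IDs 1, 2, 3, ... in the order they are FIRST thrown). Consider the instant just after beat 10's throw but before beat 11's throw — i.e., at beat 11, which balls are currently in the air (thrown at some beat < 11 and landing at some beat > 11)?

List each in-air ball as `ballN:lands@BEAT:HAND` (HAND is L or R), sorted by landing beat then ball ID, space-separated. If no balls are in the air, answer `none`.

Beat 0 (L): throw ball1 h=4 -> lands@4:L; in-air after throw: [b1@4:L]
Beat 1 (R): throw ball2 h=5 -> lands@6:L; in-air after throw: [b1@4:L b2@6:L]
Beat 2 (L): throw ball3 h=3 -> lands@5:R; in-air after throw: [b1@4:L b3@5:R b2@6:L]
Beat 3 (R): throw ball4 h=6 -> lands@9:R; in-air after throw: [b1@4:L b3@5:R b2@6:L b4@9:R]
Beat 4 (L): throw ball1 h=4 -> lands@8:L; in-air after throw: [b3@5:R b2@6:L b1@8:L b4@9:R]
Beat 5 (R): throw ball3 h=5 -> lands@10:L; in-air after throw: [b2@6:L b1@8:L b4@9:R b3@10:L]
Beat 6 (L): throw ball2 h=8 -> lands@14:L; in-air after throw: [b1@8:L b4@9:R b3@10:L b2@14:L]
Beat 7 (R): throw ball5 h=4 -> lands@11:R; in-air after throw: [b1@8:L b4@9:R b3@10:L b5@11:R b2@14:L]
Beat 8 (L): throw ball1 h=5 -> lands@13:R; in-air after throw: [b4@9:R b3@10:L b5@11:R b1@13:R b2@14:L]
Beat 9 (R): throw ball4 h=3 -> lands@12:L; in-air after throw: [b3@10:L b5@11:R b4@12:L b1@13:R b2@14:L]
Beat 10 (L): throw ball3 h=6 -> lands@16:L; in-air after throw: [b5@11:R b4@12:L b1@13:R b2@14:L b3@16:L]
Beat 11 (R): throw ball5 h=4 -> lands@15:R; in-air after throw: [b4@12:L b1@13:R b2@14:L b5@15:R b3@16:L]

Answer: ball4:lands@12:L ball1:lands@13:R ball2:lands@14:L ball3:lands@16:L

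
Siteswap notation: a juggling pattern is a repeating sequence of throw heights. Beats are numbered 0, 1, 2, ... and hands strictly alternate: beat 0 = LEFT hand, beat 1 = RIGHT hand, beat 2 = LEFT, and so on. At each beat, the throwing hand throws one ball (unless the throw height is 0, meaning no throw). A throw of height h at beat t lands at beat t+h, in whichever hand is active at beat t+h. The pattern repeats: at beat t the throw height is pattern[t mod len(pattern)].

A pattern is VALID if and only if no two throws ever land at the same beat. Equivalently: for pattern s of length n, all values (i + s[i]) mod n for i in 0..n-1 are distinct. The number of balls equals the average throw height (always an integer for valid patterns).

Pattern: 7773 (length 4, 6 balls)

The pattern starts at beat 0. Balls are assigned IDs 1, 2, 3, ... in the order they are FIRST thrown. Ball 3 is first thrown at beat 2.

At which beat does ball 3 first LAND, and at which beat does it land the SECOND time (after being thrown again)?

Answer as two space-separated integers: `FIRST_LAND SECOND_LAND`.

Answer: 9 16

Derivation:
Beat 0 (L): throw ball1 h=7 -> lands@7:R; in-air after throw: [b1@7:R]
Beat 1 (R): throw ball2 h=7 -> lands@8:L; in-air after throw: [b1@7:R b2@8:L]
Beat 2 (L): throw ball3 h=7 -> lands@9:R; in-air after throw: [b1@7:R b2@8:L b3@9:R]
Beat 3 (R): throw ball4 h=3 -> lands@6:L; in-air after throw: [b4@6:L b1@7:R b2@8:L b3@9:R]
Beat 4 (L): throw ball5 h=7 -> lands@11:R; in-air after throw: [b4@6:L b1@7:R b2@8:L b3@9:R b5@11:R]
Beat 5 (R): throw ball6 h=7 -> lands@12:L; in-air after throw: [b4@6:L b1@7:R b2@8:L b3@9:R b5@11:R b6@12:L]
Beat 6 (L): throw ball4 h=7 -> lands@13:R; in-air after throw: [b1@7:R b2@8:L b3@9:R b5@11:R b6@12:L b4@13:R]
Beat 7 (R): throw ball1 h=3 -> lands@10:L; in-air after throw: [b2@8:L b3@9:R b1@10:L b5@11:R b6@12:L b4@13:R]
Beat 8 (L): throw ball2 h=7 -> lands@15:R; in-air after throw: [b3@9:R b1@10:L b5@11:R b6@12:L b4@13:R b2@15:R]
Beat 9 (R): throw ball3 h=7 -> lands@16:L; in-air after throw: [b1@10:L b5@11:R b6@12:L b4@13:R b2@15:R b3@16:L]
Beat 10 (L): throw ball1 h=7 -> lands@17:R; in-air after throw: [b5@11:R b6@12:L b4@13:R b2@15:R b3@16:L b1@17:R]
Beat 11 (R): throw ball5 h=3 -> lands@14:L; in-air after throw: [b6@12:L b4@13:R b5@14:L b2@15:R b3@16:L b1@17:R]
Ball 3: thrown@2 h=7 -> first land @9; rethrown@9 h=7 -> second land @16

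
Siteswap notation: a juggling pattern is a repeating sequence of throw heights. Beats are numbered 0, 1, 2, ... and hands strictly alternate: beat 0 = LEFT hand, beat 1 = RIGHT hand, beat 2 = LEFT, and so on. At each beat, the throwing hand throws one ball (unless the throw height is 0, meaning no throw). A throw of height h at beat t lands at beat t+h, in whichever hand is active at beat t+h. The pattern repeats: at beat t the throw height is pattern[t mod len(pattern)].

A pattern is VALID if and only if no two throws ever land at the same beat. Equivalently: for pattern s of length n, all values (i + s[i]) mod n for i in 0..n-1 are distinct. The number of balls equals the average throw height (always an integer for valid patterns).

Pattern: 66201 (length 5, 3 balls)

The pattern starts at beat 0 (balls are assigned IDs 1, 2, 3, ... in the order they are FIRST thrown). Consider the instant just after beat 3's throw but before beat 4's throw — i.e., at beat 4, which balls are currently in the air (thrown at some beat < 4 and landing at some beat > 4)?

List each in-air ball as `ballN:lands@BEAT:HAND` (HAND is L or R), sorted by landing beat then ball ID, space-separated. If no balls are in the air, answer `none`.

Beat 0 (L): throw ball1 h=6 -> lands@6:L; in-air after throw: [b1@6:L]
Beat 1 (R): throw ball2 h=6 -> lands@7:R; in-air after throw: [b1@6:L b2@7:R]
Beat 2 (L): throw ball3 h=2 -> lands@4:L; in-air after throw: [b3@4:L b1@6:L b2@7:R]
Beat 4 (L): throw ball3 h=1 -> lands@5:R; in-air after throw: [b3@5:R b1@6:L b2@7:R]

Answer: ball1:lands@6:L ball2:lands@7:R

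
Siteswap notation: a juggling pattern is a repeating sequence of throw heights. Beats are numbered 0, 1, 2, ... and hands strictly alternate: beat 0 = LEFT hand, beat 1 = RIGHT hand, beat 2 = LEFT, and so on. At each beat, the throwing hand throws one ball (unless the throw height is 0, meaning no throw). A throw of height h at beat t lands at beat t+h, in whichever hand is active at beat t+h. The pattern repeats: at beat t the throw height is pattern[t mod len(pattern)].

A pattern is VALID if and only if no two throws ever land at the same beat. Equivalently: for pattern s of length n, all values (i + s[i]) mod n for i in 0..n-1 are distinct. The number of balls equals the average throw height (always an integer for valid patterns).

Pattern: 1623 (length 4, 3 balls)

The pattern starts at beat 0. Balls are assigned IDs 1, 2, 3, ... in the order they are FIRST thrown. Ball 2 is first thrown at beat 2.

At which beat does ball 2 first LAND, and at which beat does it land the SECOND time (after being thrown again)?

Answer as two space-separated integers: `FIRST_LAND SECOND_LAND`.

Answer: 4 5

Derivation:
Beat 0 (L): throw ball1 h=1 -> lands@1:R; in-air after throw: [b1@1:R]
Beat 1 (R): throw ball1 h=6 -> lands@7:R; in-air after throw: [b1@7:R]
Beat 2 (L): throw ball2 h=2 -> lands@4:L; in-air after throw: [b2@4:L b1@7:R]
Beat 3 (R): throw ball3 h=3 -> lands@6:L; in-air after throw: [b2@4:L b3@6:L b1@7:R]
Beat 4 (L): throw ball2 h=1 -> lands@5:R; in-air after throw: [b2@5:R b3@6:L b1@7:R]
Beat 5 (R): throw ball2 h=6 -> lands@11:R; in-air after throw: [b3@6:L b1@7:R b2@11:R]
Ball 2: thrown@2 h=2 -> first land @4; rethrown@4 h=1 -> second land @5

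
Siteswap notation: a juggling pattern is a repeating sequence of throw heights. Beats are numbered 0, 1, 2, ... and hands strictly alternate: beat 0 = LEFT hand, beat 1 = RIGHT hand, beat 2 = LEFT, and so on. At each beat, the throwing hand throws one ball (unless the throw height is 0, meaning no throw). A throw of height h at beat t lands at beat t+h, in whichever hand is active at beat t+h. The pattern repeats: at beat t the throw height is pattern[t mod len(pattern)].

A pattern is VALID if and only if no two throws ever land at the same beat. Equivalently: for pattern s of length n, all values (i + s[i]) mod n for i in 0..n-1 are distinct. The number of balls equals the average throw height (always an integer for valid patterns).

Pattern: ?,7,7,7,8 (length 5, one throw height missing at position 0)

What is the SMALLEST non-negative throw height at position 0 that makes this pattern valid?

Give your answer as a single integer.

i=0: s[i]=? (unknown)
i=1: (1 + 7) mod 5 = 3
i=2: (2 + 7) mod 5 = 4
i=3: (3 + 7) mod 5 = 0
i=4: (4 + 8) mod 5 = 2
Known residues: [0, 2, 3, 4]; need a permutation of 0..4, so missing residue r = 1
Need (0 + s) mod 5 = 1; smallest s = (1 - 0) mod 5 = 1

Answer: 1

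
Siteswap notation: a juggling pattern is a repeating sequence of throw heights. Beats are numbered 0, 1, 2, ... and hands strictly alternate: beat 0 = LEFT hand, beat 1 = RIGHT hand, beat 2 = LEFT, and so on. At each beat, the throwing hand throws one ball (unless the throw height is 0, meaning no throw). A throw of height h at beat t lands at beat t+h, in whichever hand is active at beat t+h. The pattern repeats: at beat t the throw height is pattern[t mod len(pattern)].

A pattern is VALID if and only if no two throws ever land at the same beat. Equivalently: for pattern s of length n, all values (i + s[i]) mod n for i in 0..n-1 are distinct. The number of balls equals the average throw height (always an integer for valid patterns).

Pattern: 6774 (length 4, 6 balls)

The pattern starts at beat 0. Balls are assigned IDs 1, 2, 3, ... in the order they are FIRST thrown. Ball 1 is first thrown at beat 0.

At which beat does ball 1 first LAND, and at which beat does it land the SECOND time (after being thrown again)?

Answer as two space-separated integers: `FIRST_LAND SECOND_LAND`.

Answer: 6 13

Derivation:
Beat 0 (L): throw ball1 h=6 -> lands@6:L; in-air after throw: [b1@6:L]
Beat 1 (R): throw ball2 h=7 -> lands@8:L; in-air after throw: [b1@6:L b2@8:L]
Beat 2 (L): throw ball3 h=7 -> lands@9:R; in-air after throw: [b1@6:L b2@8:L b3@9:R]
Beat 3 (R): throw ball4 h=4 -> lands@7:R; in-air after throw: [b1@6:L b4@7:R b2@8:L b3@9:R]
Beat 4 (L): throw ball5 h=6 -> lands@10:L; in-air after throw: [b1@6:L b4@7:R b2@8:L b3@9:R b5@10:L]
Beat 5 (R): throw ball6 h=7 -> lands@12:L; in-air after throw: [b1@6:L b4@7:R b2@8:L b3@9:R b5@10:L b6@12:L]
Beat 6 (L): throw ball1 h=7 -> lands@13:R; in-air after throw: [b4@7:R b2@8:L b3@9:R b5@10:L b6@12:L b1@13:R]
Beat 7 (R): throw ball4 h=4 -> lands@11:R; in-air after throw: [b2@8:L b3@9:R b5@10:L b4@11:R b6@12:L b1@13:R]
Beat 8 (L): throw ball2 h=6 -> lands@14:L; in-air after throw: [b3@9:R b5@10:L b4@11:R b6@12:L b1@13:R b2@14:L]
Beat 9 (R): throw ball3 h=7 -> lands@16:L; in-air after throw: [b5@10:L b4@11:R b6@12:L b1@13:R b2@14:L b3@16:L]
Beat 10 (L): throw ball5 h=7 -> lands@17:R; in-air after throw: [b4@11:R b6@12:L b1@13:R b2@14:L b3@16:L b5@17:R]
Beat 11 (R): throw ball4 h=4 -> lands@15:R; in-air after throw: [b6@12:L b1@13:R b2@14:L b4@15:R b3@16:L b5@17:R]
Beat 12 (L): throw ball6 h=6 -> lands@18:L; in-air after throw: [b1@13:R b2@14:L b4@15:R b3@16:L b5@17:R b6@18:L]
Beat 13 (R): throw ball1 h=7 -> lands@20:L; in-air after throw: [b2@14:L b4@15:R b3@16:L b5@17:R b6@18:L b1@20:L]
Ball 1: thrown@0 h=6 -> first land @6; rethrown@6 h=7 -> second land @13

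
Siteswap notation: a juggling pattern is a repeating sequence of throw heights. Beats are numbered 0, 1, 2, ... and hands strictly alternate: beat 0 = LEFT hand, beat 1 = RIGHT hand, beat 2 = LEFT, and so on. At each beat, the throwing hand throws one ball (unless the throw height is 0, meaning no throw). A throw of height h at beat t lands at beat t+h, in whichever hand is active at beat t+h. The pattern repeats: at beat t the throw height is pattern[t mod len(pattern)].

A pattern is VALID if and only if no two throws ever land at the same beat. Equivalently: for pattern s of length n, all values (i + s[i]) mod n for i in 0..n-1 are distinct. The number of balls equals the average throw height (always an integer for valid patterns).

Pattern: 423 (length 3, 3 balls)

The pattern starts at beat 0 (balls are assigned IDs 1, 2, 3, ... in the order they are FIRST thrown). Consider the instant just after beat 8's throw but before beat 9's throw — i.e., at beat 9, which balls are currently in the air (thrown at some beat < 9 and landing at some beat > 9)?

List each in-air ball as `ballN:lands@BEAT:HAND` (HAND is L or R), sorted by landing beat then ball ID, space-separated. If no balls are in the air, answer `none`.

Answer: ball1:lands@10:L ball3:lands@11:R

Derivation:
Beat 0 (L): throw ball1 h=4 -> lands@4:L; in-air after throw: [b1@4:L]
Beat 1 (R): throw ball2 h=2 -> lands@3:R; in-air after throw: [b2@3:R b1@4:L]
Beat 2 (L): throw ball3 h=3 -> lands@5:R; in-air after throw: [b2@3:R b1@4:L b3@5:R]
Beat 3 (R): throw ball2 h=4 -> lands@7:R; in-air after throw: [b1@4:L b3@5:R b2@7:R]
Beat 4 (L): throw ball1 h=2 -> lands@6:L; in-air after throw: [b3@5:R b1@6:L b2@7:R]
Beat 5 (R): throw ball3 h=3 -> lands@8:L; in-air after throw: [b1@6:L b2@7:R b3@8:L]
Beat 6 (L): throw ball1 h=4 -> lands@10:L; in-air after throw: [b2@7:R b3@8:L b1@10:L]
Beat 7 (R): throw ball2 h=2 -> lands@9:R; in-air after throw: [b3@8:L b2@9:R b1@10:L]
Beat 8 (L): throw ball3 h=3 -> lands@11:R; in-air after throw: [b2@9:R b1@10:L b3@11:R]
Beat 9 (R): throw ball2 h=4 -> lands@13:R; in-air after throw: [b1@10:L b3@11:R b2@13:R]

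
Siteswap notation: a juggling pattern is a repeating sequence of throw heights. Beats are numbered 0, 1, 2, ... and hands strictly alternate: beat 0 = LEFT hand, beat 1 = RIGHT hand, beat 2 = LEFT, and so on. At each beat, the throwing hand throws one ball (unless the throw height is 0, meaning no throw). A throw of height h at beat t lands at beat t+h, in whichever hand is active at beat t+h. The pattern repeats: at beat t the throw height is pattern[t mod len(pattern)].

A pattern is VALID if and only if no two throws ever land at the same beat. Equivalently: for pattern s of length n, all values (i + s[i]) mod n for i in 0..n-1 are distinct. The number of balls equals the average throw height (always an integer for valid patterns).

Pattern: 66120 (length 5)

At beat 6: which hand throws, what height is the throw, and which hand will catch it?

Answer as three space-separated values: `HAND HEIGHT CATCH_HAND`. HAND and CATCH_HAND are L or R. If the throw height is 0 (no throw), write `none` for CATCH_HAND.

Beat 6: 6 mod 2 = 0, so hand = L
Throw height = pattern[6 mod 5] = pattern[1] = 6
Lands at beat 6+6=12, 12 mod 2 = 0, so catch hand = L

Answer: L 6 L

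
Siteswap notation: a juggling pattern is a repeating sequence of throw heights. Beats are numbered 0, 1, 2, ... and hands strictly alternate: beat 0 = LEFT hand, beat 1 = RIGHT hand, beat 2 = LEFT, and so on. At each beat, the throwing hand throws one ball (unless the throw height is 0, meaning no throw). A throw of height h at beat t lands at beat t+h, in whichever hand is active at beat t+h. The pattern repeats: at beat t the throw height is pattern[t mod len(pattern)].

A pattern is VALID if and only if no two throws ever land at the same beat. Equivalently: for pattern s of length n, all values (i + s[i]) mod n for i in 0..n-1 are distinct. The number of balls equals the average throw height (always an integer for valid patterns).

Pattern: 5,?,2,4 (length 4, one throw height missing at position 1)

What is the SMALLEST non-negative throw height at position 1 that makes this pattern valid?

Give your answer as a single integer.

Answer: 1

Derivation:
i=0: (0 + 5) mod 4 = 1
i=1: s[i]=? (unknown)
i=2: (2 + 2) mod 4 = 0
i=3: (3 + 4) mod 4 = 3
Known residues: [0, 1, 3]; need a permutation of 0..3, so missing residue r = 2
Need (1 + s) mod 4 = 2; smallest s = (2 - 1) mod 4 = 1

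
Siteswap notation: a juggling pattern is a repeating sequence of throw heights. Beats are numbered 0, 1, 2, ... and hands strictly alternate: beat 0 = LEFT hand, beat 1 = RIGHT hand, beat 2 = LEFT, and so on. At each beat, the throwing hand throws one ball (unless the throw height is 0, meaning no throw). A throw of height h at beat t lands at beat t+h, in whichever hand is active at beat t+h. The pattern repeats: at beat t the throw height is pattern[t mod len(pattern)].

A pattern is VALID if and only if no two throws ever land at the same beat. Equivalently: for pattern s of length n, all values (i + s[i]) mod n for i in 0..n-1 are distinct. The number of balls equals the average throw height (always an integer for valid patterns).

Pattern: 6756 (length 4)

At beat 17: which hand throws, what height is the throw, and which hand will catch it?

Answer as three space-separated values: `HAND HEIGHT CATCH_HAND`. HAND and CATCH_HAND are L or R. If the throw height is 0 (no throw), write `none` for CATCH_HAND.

Answer: R 7 L

Derivation:
Beat 17: 17 mod 2 = 1, so hand = R
Throw height = pattern[17 mod 4] = pattern[1] = 7
Lands at beat 17+7=24, 24 mod 2 = 0, so catch hand = L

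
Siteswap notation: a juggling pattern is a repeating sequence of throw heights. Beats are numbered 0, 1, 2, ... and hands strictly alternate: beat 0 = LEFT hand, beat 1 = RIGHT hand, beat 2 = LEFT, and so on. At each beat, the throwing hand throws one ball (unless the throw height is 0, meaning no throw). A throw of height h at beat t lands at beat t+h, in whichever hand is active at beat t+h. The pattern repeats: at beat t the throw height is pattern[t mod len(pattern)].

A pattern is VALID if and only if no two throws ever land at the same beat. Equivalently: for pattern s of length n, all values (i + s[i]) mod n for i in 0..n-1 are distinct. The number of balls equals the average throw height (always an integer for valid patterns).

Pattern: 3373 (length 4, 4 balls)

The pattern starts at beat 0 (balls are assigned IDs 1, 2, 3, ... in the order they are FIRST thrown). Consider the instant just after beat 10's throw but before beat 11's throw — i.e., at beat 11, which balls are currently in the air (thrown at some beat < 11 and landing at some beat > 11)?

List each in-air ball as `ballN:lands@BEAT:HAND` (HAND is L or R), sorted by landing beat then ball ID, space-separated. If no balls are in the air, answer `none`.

Beat 0 (L): throw ball1 h=3 -> lands@3:R; in-air after throw: [b1@3:R]
Beat 1 (R): throw ball2 h=3 -> lands@4:L; in-air after throw: [b1@3:R b2@4:L]
Beat 2 (L): throw ball3 h=7 -> lands@9:R; in-air after throw: [b1@3:R b2@4:L b3@9:R]
Beat 3 (R): throw ball1 h=3 -> lands@6:L; in-air after throw: [b2@4:L b1@6:L b3@9:R]
Beat 4 (L): throw ball2 h=3 -> lands@7:R; in-air after throw: [b1@6:L b2@7:R b3@9:R]
Beat 5 (R): throw ball4 h=3 -> lands@8:L; in-air after throw: [b1@6:L b2@7:R b4@8:L b3@9:R]
Beat 6 (L): throw ball1 h=7 -> lands@13:R; in-air after throw: [b2@7:R b4@8:L b3@9:R b1@13:R]
Beat 7 (R): throw ball2 h=3 -> lands@10:L; in-air after throw: [b4@8:L b3@9:R b2@10:L b1@13:R]
Beat 8 (L): throw ball4 h=3 -> lands@11:R; in-air after throw: [b3@9:R b2@10:L b4@11:R b1@13:R]
Beat 9 (R): throw ball3 h=3 -> lands@12:L; in-air after throw: [b2@10:L b4@11:R b3@12:L b1@13:R]
Beat 10 (L): throw ball2 h=7 -> lands@17:R; in-air after throw: [b4@11:R b3@12:L b1@13:R b2@17:R]
Beat 11 (R): throw ball4 h=3 -> lands@14:L; in-air after throw: [b3@12:L b1@13:R b4@14:L b2@17:R]

Answer: ball3:lands@12:L ball1:lands@13:R ball2:lands@17:R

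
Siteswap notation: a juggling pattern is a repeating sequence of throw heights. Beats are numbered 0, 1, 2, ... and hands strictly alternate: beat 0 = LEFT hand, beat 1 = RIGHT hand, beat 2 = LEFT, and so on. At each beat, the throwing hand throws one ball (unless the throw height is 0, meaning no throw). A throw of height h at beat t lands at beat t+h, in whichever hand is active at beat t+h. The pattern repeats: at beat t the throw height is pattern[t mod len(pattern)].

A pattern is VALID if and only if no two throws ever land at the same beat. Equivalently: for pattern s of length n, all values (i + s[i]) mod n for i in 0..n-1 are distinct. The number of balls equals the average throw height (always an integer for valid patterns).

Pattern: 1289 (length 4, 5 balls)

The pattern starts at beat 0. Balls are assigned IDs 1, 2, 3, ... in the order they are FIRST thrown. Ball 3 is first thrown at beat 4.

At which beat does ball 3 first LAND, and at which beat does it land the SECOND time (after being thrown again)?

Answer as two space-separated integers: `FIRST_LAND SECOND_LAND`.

Beat 0 (L): throw ball1 h=1 -> lands@1:R; in-air after throw: [b1@1:R]
Beat 1 (R): throw ball1 h=2 -> lands@3:R; in-air after throw: [b1@3:R]
Beat 2 (L): throw ball2 h=8 -> lands@10:L; in-air after throw: [b1@3:R b2@10:L]
Beat 3 (R): throw ball1 h=9 -> lands@12:L; in-air after throw: [b2@10:L b1@12:L]
Beat 4 (L): throw ball3 h=1 -> lands@5:R; in-air after throw: [b3@5:R b2@10:L b1@12:L]
Beat 5 (R): throw ball3 h=2 -> lands@7:R; in-air after throw: [b3@7:R b2@10:L b1@12:L]
Beat 6 (L): throw ball4 h=8 -> lands@14:L; in-air after throw: [b3@7:R b2@10:L b1@12:L b4@14:L]
Beat 7 (R): throw ball3 h=9 -> lands@16:L; in-air after throw: [b2@10:L b1@12:L b4@14:L b3@16:L]
Ball 3: thrown@4 h=1 -> first land @5; rethrown@5 h=2 -> second land @7

Answer: 5 7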